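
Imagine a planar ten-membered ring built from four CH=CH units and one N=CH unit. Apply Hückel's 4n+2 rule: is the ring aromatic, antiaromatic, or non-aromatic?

Aromatic

Every ring atom contributes a p orbital perpendicular to the ring (each doubly-bonded ring atom is sp² with one p-orbital electron; each sp² =N– keeps its lone pair in-plane and puts one electron into the π system), so the π system is cyclic and fully conjugated.
Adding the contributions, 5 × 2 = 10 from the 5 double-bond units.
That gives a 4n+2 count (10, n = 2).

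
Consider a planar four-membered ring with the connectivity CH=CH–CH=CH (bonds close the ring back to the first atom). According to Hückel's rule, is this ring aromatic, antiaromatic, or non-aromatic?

All ring atoms are sp² and supply a p orbital to the ring (each doubly-bonded ring atom is sp² with one p-orbital electron); the conjugation is uninterrupted.
π-electron count: 2 × 2 = 4 from the 2 double-bond units.
With 4 = 4·1 π electrons, Hückel's rule classifies the planar ring as antiaromatic.
This is cyclobutadiene.

Antiaromatic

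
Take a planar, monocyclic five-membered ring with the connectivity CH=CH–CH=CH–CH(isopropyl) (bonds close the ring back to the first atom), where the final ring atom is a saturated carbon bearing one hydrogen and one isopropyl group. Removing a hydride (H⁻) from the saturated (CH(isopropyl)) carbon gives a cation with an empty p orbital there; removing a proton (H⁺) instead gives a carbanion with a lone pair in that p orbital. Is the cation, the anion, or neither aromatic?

The anion

In both ions every ring atom is sp² and contributes a p orbital, so both rings are fully conjugated.
Cation: 2 × 2 + 0 = 4 π electrons → 4(1), antiaromatic.
Anion: 2 × 2 + 2 = 6 π electrons → 4(1)+2, aromatic.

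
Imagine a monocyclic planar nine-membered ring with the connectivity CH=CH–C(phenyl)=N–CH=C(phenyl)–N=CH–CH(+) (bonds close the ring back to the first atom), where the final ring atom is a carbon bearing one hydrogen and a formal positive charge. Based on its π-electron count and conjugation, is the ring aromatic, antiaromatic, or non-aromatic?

All ring atoms are sp² and supply a p orbital to the ring (each doubly-bonded ring atom is sp² with one p-orbital electron; the doubly-bonded nitrogens are pyridine-type — their lone pairs lie in the ring plane, leaving one electron in the p orbital; the carbocation has an empty p orbital); the conjugation is uninterrupted.
π-electron count: 4 × 2 = 8 from the double-bond units + 0 from the CH(+) atom = 8.
8 is a 4n count (n = 2), so the planar conjugated ring is antiaromatic.

Antiaromatic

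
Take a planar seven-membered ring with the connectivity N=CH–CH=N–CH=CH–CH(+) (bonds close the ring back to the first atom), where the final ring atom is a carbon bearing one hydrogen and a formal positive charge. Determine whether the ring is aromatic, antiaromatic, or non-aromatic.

Aromatic

All ring atoms are sp² and supply a p orbital to the ring (every atom in a ring double bond is sp² and brings one electron to the p orbital; each sp² =N– keeps its lone pair in-plane and puts one electron into the π system; the carbocation has an empty p orbital); the conjugation is uninterrupted.
Adding the contributions, 3 × 2 = 6 from the double-bond units + 0 from the CH(+) atom = 6.
That gives a 4n+2 count (6, n = 1).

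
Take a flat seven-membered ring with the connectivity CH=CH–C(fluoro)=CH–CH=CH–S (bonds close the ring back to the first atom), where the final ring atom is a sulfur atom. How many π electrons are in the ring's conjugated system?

8

All ring atoms are sp² and supply a p orbital to the ring (the double-bond atoms are sp², each contributing one p electron; the sulfur donates one lone pair from its p orbital); the conjugation is uninterrupted.
π-electron count: 3 × 2 = 6 from the double-bond units + 2 from the S atom = 8.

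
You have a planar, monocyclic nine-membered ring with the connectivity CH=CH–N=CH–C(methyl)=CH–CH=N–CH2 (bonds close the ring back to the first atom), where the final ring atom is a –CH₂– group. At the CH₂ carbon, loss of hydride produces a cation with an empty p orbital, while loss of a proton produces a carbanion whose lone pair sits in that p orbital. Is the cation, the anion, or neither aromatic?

In both ions every ring atom is sp² and contributes a p orbital, so both rings are fully conjugated.
Cation: 4 × 2 + 0 = 8 π electrons → 4(2), antiaromatic.
Anion: 4 × 2 + 2 = 10 π electrons → 4(2)+2, aromatic.

The anion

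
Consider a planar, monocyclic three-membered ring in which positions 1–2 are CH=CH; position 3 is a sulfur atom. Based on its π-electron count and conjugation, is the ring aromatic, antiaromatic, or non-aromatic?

The p orbitals form a continuous loop: every atom in a ring double bond is sp² and brings one electron to the p orbital; the sulfur donates one lone pair from its p orbital. The ring is fully conjugated.
π-electron count: 1 × 2 = 2 from the double-bond unit + 2 from the S atom = 4.
4 = 4(1); a planar, fully conjugated 4n system is antiaromatic.

Antiaromatic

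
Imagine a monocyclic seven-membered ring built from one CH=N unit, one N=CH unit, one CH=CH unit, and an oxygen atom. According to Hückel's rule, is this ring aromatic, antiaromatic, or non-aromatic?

Every ring atom contributes a p orbital perpendicular to the ring (each doubly-bonded ring atom is sp² with one p-orbital electron; the doubly-bonded nitrogens are pyridine-type — their lone pairs lie in the ring plane, leaving one electron in the p orbital; the oxygen donates one lone pair from its p orbital), so the π system is cyclic and fully conjugated.
π-electron count: 3 × 2 = 6 from the double-bond units + 2 from the O atom = 8.
A 4n π count (8, n = 2) in a planar conjugated ring means antiaromatic.

Antiaromatic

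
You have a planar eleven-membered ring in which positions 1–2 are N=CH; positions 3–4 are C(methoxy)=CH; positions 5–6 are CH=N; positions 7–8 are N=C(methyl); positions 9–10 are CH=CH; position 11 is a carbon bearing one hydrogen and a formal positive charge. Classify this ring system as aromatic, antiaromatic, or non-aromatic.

Aromatic

The p orbitals form a continuous loop: every atom in a ring double bond is sp² and brings one electron to the p orbital; the doubly-bonded nitrogens are pyridine-type — their lone pairs lie in the ring plane, leaving one electron in the p orbital; the carbocation has an empty p orbital. The ring is fully conjugated.
Tallying contributions gives 5 × 2 = 10 from the double-bond units + 0 from the CH(+) atom = 10.
That gives a 4n+2 count (10, n = 2).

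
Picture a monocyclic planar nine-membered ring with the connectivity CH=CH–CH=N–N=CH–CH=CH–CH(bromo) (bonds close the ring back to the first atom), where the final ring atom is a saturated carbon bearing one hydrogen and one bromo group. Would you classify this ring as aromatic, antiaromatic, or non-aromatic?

Non-aromatic

At the CH(bromo) position, that saturated carbon is sp³ and has no p orbital in the ring π system; the ring's p-orbital overlap is broken there.
Hückel's rule only applies to fully conjugated rings, so this one is simply non-aromatic.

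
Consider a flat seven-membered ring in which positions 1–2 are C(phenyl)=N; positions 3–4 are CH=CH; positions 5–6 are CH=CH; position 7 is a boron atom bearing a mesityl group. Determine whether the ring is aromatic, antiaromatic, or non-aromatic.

Check conjugation: the double-bond atoms are sp², each contributing one p electron; each sp² =N– keeps its lone pair in-plane and puts one electron into the π system; the boron has an empty p orbital — every position has a p orbital, so the cyclic π system is continuous.
Counting π electrons: 3 × 2 = 6 from the double-bond units + 0 from the B(mesityl) atom = 6.
6 = 4(1) + 2, which satisfies Hückel's 4n+2 rule.

Aromatic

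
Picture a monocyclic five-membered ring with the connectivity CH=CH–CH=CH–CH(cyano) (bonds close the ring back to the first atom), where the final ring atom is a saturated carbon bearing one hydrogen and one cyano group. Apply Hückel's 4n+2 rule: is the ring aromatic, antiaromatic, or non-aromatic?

Non-aromatic

At the CH(cyano) position, that saturated carbon is sp³ and has no p orbital in the ring π system; the ring's p-orbital overlap is broken there.
Hückel's rule only applies to fully conjugated rings, so this one is simply non-aromatic.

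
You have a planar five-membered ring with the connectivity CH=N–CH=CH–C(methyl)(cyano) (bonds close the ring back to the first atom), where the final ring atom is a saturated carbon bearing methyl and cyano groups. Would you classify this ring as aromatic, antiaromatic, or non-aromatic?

The C(methyl)(cyano) position has four σ bonds — that saturated carbon is sp³ and has no p orbital in the ring π system — so the cyclic conjugation is interrupted.
Hückel's rule only applies to fully conjugated rings, so this one is simply non-aromatic.

Non-aromatic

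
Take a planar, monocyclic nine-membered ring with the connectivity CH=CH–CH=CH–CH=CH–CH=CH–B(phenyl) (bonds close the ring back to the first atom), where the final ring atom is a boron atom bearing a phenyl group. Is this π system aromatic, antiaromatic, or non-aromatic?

Check conjugation: the double-bond atoms are sp², each contributing one p electron; the boron has an empty p orbital — every position has a p orbital, so the cyclic π system is continuous.
Counting π electrons: 4 × 2 = 8 from the double-bond units + 0 from the B(phenyl) atom = 8.
8 = 4(2); a planar, fully conjugated 4n system is antiaromatic.

Antiaromatic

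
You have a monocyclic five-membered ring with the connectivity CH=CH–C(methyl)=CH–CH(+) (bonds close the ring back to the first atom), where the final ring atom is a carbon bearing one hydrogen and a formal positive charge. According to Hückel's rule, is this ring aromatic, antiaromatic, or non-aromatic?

All ring atoms are sp² and supply a p orbital to the ring (every atom in a ring double bond is sp² and brings one electron to the p orbital; the carbocation has an empty p orbital); the conjugation is uninterrupted.
Tallying contributions gives 2 × 2 = 4 from the double-bond units + 0 from the CH(+) atom = 4.
4 = 4(1); a planar, fully conjugated 4n system is antiaromatic.

Antiaromatic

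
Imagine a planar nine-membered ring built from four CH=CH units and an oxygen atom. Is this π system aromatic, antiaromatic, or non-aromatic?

Aromatic

All ring atoms are sp² and supply a p orbital to the ring (the double-bond atoms are sp², each contributing one p electron; the oxygen donates one lone pair from its p orbital); the conjugation is uninterrupted.
Adding the contributions, 4 × 2 = 8 from the double-bond units + 2 from the O atom = 10.
10 = 4(2) + 2, which satisfies Hückel's 4n+2 rule.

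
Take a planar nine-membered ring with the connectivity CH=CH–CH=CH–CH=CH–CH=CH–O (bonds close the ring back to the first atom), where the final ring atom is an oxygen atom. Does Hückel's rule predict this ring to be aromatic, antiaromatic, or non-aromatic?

All ring atoms are sp² and supply a p orbital to the ring (each doubly-bonded ring atom is sp² with one p-orbital electron; the oxygen donates one lone pair from its p orbital); the conjugation is uninterrupted.
Adding the contributions, 4 × 2 = 8 from the double-bond units + 2 from the O atom = 10.
With 10 π electrons (n = 2), the Hückel 4n+2 condition holds.

Aromatic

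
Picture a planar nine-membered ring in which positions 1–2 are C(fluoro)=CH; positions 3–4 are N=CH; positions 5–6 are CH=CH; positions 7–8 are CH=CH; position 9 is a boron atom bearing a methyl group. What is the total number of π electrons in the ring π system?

8

Check conjugation: every atom in a ring double bond is sp² and brings one electron to the p orbital; each sp² =N– keeps its lone pair in-plane and puts one electron into the π system; the boron has an empty p orbital — every position has a p orbital, so the cyclic π system is continuous.
Tallying contributions gives 4 × 2 = 8 from the double-bond units + 0 from the B(methyl) atom = 8.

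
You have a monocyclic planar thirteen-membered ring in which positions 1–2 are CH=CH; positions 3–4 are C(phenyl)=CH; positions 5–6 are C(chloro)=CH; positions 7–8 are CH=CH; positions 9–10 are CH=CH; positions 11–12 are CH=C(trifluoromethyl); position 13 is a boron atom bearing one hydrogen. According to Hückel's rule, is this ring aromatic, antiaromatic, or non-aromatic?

All ring atoms are sp² and supply a p orbital to the ring (every atom in a ring double bond is sp² and brings one electron to the p orbital; the boron has an empty p orbital); the conjugation is uninterrupted.
π-electron count: 6 × 2 = 12 from the double-bond units + 0 from the BH atom = 12.
With 12 = 4·3 π electrons, Hückel's rule classifies the planar ring as antiaromatic.

Antiaromatic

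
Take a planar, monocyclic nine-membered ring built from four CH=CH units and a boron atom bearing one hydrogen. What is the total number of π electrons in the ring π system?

Check conjugation: the double-bond atoms are sp², each contributing one p electron; the boron has an empty p orbital — every position has a p orbital, so the cyclic π system is continuous.
Counting π electrons: 4 × 2 = 8 from the double-bond units + 0 from the BH atom = 8.

8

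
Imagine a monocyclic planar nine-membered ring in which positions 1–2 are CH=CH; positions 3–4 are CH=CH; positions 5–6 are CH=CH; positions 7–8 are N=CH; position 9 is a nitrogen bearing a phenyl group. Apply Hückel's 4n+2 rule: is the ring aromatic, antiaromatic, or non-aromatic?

Aromatic

The p orbitals form a continuous loop: every atom in a ring double bond is sp² and brings one electron to the p orbital; each sp² =N– keeps its lone pair in-plane and puts one electron into the π system; the pyrrole-type nitrogen donates its lone pair from the p orbital. The ring is fully conjugated.
Counting π electrons: 4 × 2 = 8 from the double-bond units + 2 from the N(phenyl) atom = 10.
10 = 4(2) + 2, which satisfies Hückel's 4n+2 rule.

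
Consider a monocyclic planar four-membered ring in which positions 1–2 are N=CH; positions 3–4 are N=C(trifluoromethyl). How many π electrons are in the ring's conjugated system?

The p orbitals form a continuous loop: every atom in a ring double bond is sp² and brings one electron to the p orbital; each =N– nitrogen is pyridine-type (lone pair in the sp² plane, one electron in the p orbital). The ring is fully conjugated.
Tallying contributions gives 2 × 2 = 4 from the 2 double-bond units.

4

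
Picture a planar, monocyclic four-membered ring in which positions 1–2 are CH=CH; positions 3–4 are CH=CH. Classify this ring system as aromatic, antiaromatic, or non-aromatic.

The p orbitals form a continuous loop: each doubly-bonded ring atom is sp² with one p-orbital electron. The ring is fully conjugated.
Counting π electrons: 2 × 2 = 4 from the 2 double-bond units.
4 = 4(1); a planar, fully conjugated 4n system is antiaromatic.

Antiaromatic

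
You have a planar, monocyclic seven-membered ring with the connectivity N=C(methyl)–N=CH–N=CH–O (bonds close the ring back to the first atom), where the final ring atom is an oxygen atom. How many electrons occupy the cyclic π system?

8

All ring atoms are sp² and supply a p orbital to the ring (every atom in a ring double bond is sp² and brings one electron to the p orbital; each sp² =N– keeps its lone pair in-plane and puts one electron into the π system; the oxygen donates one lone pair from its p orbital); the conjugation is uninterrupted.
Counting π electrons: 3 × 2 = 6 from the double-bond units + 2 from the O atom = 8.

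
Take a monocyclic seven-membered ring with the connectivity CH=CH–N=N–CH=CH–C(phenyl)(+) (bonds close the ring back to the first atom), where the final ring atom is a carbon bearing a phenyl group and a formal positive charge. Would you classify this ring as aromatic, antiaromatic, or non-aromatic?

Aromatic

The p orbitals form a continuous loop: each doubly-bonded ring atom is sp² with one p-orbital electron; each =N– nitrogen is pyridine-type (lone pair in the sp² plane, one electron in the p orbital); the carbocation has an empty p orbital. The ring is fully conjugated.
π-electron count: 3 × 2 = 6 from the double-bond units + 0 from the C(phenyl)(+) atom = 6.
That gives a 4n+2 count (6, n = 1).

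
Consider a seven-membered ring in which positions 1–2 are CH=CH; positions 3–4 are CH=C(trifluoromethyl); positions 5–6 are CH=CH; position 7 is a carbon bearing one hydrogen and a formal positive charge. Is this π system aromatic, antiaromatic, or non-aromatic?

Aromatic

Check conjugation: each doubly-bonded ring atom is sp² with one p-orbital electron; the carbocation has an empty p orbital — every position has a p orbital, so the cyclic π system is continuous.
π-electron count: 3 × 2 = 6 from the double-bond units + 0 from the CH(+) atom = 6.
With 6 π electrons (n = 1), the Hückel 4n+2 condition holds.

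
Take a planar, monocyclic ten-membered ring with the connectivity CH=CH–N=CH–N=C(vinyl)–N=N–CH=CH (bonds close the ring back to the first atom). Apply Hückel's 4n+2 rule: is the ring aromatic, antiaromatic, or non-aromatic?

Aromatic

Every ring atom contributes a p orbital perpendicular to the ring (each doubly-bonded ring atom is sp² with one p-orbital electron; the doubly-bonded nitrogens are pyridine-type — their lone pairs lie in the ring plane, leaving one electron in the p orbital), so the π system is cyclic and fully conjugated.
Counting π electrons: 5 × 2 = 10 from the 5 double-bond units.
10 = 4(2) + 2, which satisfies Hückel's 4n+2 rule.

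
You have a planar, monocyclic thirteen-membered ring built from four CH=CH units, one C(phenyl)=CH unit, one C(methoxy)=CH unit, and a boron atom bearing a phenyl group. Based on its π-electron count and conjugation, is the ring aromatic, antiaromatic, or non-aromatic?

Every ring atom contributes a p orbital perpendicular to the ring (the double-bond atoms are sp², each contributing one p electron; the boron has an empty p orbital), so the π system is cyclic and fully conjugated.
Tallying contributions gives 6 × 2 = 12 from the double-bond units + 0 from the B(phenyl) atom = 12.
A 4n π count (12, n = 3) in a planar conjugated ring means antiaromatic.

Antiaromatic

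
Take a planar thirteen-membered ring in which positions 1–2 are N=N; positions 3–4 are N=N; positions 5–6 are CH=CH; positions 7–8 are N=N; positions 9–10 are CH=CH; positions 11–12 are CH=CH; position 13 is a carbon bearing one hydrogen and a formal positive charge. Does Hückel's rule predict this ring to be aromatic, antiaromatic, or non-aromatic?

Antiaromatic

The p orbitals form a continuous loop: every atom in a ring double bond is sp² and brings one electron to the p orbital; the doubly-bonded nitrogens are pyridine-type — their lone pairs lie in the ring plane, leaving one electron in the p orbital; the carbocation has an empty p orbital. The ring is fully conjugated.
Adding the contributions, 6 × 2 = 12 from the double-bond units + 0 from the CH(+) atom = 12.
12 is a 4n count (n = 3), so the planar conjugated ring is antiaromatic.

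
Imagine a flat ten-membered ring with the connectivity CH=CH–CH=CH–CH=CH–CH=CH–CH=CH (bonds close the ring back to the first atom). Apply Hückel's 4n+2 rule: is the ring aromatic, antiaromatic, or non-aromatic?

Aromatic

The p orbitals form a continuous loop: each doubly-bonded ring atom is sp² with one p-orbital electron. The ring is fully conjugated.
Adding the contributions, 5 × 2 = 10 from the 5 double-bond units.
That gives a 4n+2 count (10, n = 2).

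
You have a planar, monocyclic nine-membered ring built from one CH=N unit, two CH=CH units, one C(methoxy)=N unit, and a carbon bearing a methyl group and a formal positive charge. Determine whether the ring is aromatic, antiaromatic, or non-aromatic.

Every ring atom contributes a p orbital perpendicular to the ring (the double-bond atoms are sp², each contributing one p electron; each sp² =N– keeps its lone pair in-plane and puts one electron into the π system; the carbocation has an empty p orbital), so the π system is cyclic and fully conjugated.
Adding the contributions, 4 × 2 = 8 from the double-bond units + 0 from the C(methyl)(+) atom = 8.
8 is a 4n count (n = 2), so the planar conjugated ring is antiaromatic.

Antiaromatic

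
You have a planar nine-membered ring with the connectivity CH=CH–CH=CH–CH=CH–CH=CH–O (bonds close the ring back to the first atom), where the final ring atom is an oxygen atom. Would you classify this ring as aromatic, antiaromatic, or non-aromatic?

Aromatic

Every ring atom contributes a p orbital perpendicular to the ring (each doubly-bonded ring atom is sp² with one p-orbital electron; the oxygen donates one lone pair from its p orbital), so the π system is cyclic and fully conjugated.
Adding the contributions, 4 × 2 = 8 from the double-bond units + 2 from the O atom = 10.
That gives a 4n+2 count (10, n = 2).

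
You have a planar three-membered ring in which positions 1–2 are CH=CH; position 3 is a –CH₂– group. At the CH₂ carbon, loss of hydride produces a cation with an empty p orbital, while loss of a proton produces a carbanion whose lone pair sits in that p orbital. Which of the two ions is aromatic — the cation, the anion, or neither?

Both ions have a continuous loop of p orbitals — each ring atom is sp².
Cation: 1 × 2 + 0 = 2 π electrons → 4(0)+2, aromatic.
Anion: 1 × 2 + 2 = 4 π electrons → 4(1), antiaromatic.

The cation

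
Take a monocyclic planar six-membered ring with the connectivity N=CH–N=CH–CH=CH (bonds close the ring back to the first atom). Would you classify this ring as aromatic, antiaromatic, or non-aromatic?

Aromatic

Every ring atom contributes a p orbital perpendicular to the ring (every atom in a ring double bond is sp² and brings one electron to the p orbital; each sp² =N– keeps its lone pair in-plane and puts one electron into the π system), so the π system is cyclic and fully conjugated.
Adding the contributions, 3 × 2 = 6 from the 3 double-bond units.
Since 6 = 4·1 + 2, the ring meets the 4n+2 criterion.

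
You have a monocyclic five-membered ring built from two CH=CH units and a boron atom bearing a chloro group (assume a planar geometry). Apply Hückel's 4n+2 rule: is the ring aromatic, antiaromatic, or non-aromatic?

Antiaromatic

Check conjugation: each doubly-bonded ring atom is sp² with one p-orbital electron; the boron has an empty p orbital — every position has a p orbital, so the cyclic π system is continuous.
π-electron count: 2 × 2 = 4 from the double-bond units + 0 from the B(chloro) atom = 4.
4 is a 4n count (n = 1), so the planar conjugated ring is antiaromatic.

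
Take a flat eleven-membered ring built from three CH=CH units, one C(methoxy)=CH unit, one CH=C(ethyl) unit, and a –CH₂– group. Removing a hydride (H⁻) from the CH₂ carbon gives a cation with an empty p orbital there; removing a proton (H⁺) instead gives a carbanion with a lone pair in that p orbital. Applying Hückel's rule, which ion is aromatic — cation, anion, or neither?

The cation

In both ions every ring atom is sp² and contributes a p orbital, so both rings are fully conjugated.
Cation: 5 × 2 + 0 = 10 π electrons → 4(2)+2, aromatic.
Anion: 5 × 2 + 2 = 12 π electrons → 4(3), antiaromatic.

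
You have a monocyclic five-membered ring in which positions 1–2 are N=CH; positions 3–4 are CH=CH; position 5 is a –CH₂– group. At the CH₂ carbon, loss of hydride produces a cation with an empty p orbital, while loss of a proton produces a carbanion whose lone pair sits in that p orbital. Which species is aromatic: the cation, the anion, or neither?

The anion

Both ions have a continuous loop of p orbitals — each ring atom is sp².
Cation: 2 × 2 + 0 = 4 π electrons → 4(1), antiaromatic.
Anion: 2 × 2 + 2 = 6 π electrons → 4(1)+2, aromatic.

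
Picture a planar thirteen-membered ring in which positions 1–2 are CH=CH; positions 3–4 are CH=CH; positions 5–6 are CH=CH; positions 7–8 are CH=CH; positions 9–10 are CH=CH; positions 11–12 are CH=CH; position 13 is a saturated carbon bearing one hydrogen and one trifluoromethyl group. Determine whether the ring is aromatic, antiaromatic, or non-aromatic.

Non-aromatic

Because that saturated carbon is sp³ and has no p orbital in the ring π system at the CH(trifluoromethyl) position, the π system cannot extend all the way around the ring.
Without a continuous loop of overlapping p orbitals the Hückel electron count never comes into play.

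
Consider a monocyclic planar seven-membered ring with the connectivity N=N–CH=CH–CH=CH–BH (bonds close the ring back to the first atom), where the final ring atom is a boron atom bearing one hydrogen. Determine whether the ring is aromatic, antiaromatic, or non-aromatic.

Aromatic

The p orbitals form a continuous loop: every atom in a ring double bond is sp² and brings one electron to the p orbital; each sp² =N– keeps its lone pair in-plane and puts one electron into the π system; the boron has an empty p orbital. The ring is fully conjugated.
π-electron count: 3 × 2 = 6 from the double-bond units + 0 from the BH atom = 6.
With 6 π electrons (n = 1), the Hückel 4n+2 condition holds.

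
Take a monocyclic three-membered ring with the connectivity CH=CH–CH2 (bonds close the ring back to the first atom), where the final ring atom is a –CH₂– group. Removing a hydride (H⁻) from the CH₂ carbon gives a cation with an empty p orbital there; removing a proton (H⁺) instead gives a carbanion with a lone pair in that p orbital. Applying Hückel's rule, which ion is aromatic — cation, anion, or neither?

The cation

Both ions have a continuous loop of p orbitals — each ring atom is sp².
Cation: 1 × 2 + 0 = 2 π electrons → 4(0)+2, aromatic.
Anion: 1 × 2 + 2 = 4 π electrons → 4(1), antiaromatic.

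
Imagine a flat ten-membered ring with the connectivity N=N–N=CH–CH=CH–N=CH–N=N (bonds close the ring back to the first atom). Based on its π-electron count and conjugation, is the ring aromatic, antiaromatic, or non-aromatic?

All ring atoms are sp² and supply a p orbital to the ring (each doubly-bonded ring atom is sp² with one p-orbital electron; the doubly-bonded nitrogens are pyridine-type — their lone pairs lie in the ring plane, leaving one electron in the p orbital); the conjugation is uninterrupted.
π-electron count: 5 × 2 = 10 from the 5 double-bond units.
With 10 π electrons (n = 2), the Hückel 4n+2 condition holds.

Aromatic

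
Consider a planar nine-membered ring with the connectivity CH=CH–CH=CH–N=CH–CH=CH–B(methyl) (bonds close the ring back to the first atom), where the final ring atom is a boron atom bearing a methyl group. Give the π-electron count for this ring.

Check conjugation: the double-bond atoms are sp², each contributing one p electron; the doubly-bonded nitrogens are pyridine-type — their lone pairs lie in the ring plane, leaving one electron in the p orbital; the boron has an empty p orbital — every position has a p orbital, so the cyclic π system is continuous.
Adding the contributions, 4 × 2 = 8 from the double-bond units + 0 from the B(methyl) atom = 8.

8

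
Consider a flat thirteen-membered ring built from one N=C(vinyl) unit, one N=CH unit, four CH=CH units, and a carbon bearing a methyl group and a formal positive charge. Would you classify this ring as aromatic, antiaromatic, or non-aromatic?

Antiaromatic

Check conjugation: the double-bond atoms are sp², each contributing one p electron; the doubly-bonded nitrogens are pyridine-type — their lone pairs lie in the ring plane, leaving one electron in the p orbital; the carbocation has an empty p orbital — every position has a p orbital, so the cyclic π system is continuous.
Counting π electrons: 6 × 2 = 12 from the double-bond units + 0 from the C(methyl)(+) atom = 12.
12 = 4(3); a planar, fully conjugated 4n system is antiaromatic.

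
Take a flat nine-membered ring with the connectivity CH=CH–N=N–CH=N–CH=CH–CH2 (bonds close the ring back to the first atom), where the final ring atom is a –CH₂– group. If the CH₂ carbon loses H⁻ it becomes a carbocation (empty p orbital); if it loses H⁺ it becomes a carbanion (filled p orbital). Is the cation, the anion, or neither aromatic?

The anion

Once that carbon is sp², every ring atom has a p orbital and both ions are fully conjugated.
Cation: 4 × 2 + 0 = 8 π electrons → 4(2), antiaromatic.
Anion: 4 × 2 + 2 = 10 π electrons → 4(2)+2, aromatic.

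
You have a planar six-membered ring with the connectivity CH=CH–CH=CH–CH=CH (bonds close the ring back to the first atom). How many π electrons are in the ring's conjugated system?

The p orbitals form a continuous loop: every atom in a ring double bond is sp² and brings one electron to the p orbital. The ring is fully conjugated.
Adding the contributions, 3 × 2 = 6 from the 3 double-bond units.
(This ring is benzene.)

6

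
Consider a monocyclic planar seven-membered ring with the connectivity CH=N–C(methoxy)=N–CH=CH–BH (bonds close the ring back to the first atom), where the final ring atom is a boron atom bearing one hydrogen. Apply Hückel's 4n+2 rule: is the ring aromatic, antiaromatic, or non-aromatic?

The p orbitals form a continuous loop: every atom in a ring double bond is sp² and brings one electron to the p orbital; each sp² =N– keeps its lone pair in-plane and puts one electron into the π system; the boron has an empty p orbital. The ring is fully conjugated.
Adding the contributions, 3 × 2 = 6 from the double-bond units + 0 from the BH atom = 6.
6 = 4(1) + 2, which satisfies Hückel's 4n+2 rule.

Aromatic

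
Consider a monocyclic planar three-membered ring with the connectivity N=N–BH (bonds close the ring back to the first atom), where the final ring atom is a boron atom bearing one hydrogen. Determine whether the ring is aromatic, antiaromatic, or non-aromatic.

Check conjugation: the double-bond atoms are sp², each contributing one p electron; each sp² =N– keeps its lone pair in-plane and puts one electron into the π system; the boron has an empty p orbital — every position has a p orbital, so the cyclic π system is continuous.
Counting π electrons: 1 × 2 = 2 from the double-bond unit + 0 from the BH atom = 2.
Since 2 = 4·0 + 2, the ring meets the 4n+2 criterion.

Aromatic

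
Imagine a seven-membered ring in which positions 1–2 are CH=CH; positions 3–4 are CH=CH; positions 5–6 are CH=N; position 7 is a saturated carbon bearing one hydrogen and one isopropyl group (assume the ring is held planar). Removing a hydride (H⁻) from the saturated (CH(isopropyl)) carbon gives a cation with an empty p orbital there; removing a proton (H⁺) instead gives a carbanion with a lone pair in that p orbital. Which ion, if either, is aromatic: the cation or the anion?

The cation

Once that carbon is sp², every ring atom has a p orbital and both ions are fully conjugated.
Cation: 3 × 2 + 0 = 6 π electrons → 4(1)+2, aromatic.
Anion: 3 × 2 + 2 = 8 π electrons → 4(2), antiaromatic.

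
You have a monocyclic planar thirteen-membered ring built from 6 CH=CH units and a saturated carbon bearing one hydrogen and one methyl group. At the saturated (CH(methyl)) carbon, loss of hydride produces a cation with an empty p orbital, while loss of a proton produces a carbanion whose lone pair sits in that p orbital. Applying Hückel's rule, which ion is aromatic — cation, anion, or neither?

In either ion the ring is fully conjugated: every atom, including the new sp² carbon, supplies a p orbital.
Cation: 6 × 2 + 0 = 12 π electrons → 4(3), antiaromatic.
Anion: 6 × 2 + 2 = 14 π electrons → 4(3)+2, aromatic.

The anion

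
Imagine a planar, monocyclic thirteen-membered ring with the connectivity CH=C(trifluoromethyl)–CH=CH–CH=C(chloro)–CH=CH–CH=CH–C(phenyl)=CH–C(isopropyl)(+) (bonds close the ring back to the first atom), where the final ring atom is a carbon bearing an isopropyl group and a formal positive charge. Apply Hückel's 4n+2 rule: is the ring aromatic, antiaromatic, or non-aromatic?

Antiaromatic

Every ring atom contributes a p orbital perpendicular to the ring (each doubly-bonded ring atom is sp² with one p-orbital electron; the carbocation has an empty p orbital), so the π system is cyclic and fully conjugated.
π-electron count: 6 × 2 = 12 from the double-bond units + 0 from the C(isopropyl)(+) atom = 12.
A 4n π count (12, n = 3) in a planar conjugated ring means antiaromatic.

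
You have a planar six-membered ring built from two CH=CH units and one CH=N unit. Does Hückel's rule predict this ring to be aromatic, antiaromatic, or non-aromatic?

Aromatic

Check conjugation: each doubly-bonded ring atom is sp² with one p-orbital electron; each sp² =N– keeps its lone pair in-plane and puts one electron into the π system — every position has a p orbital, so the cyclic π system is continuous.
π-electron count: 3 × 2 = 6 from the 3 double-bond units.
That gives a 4n+2 count (6, n = 1).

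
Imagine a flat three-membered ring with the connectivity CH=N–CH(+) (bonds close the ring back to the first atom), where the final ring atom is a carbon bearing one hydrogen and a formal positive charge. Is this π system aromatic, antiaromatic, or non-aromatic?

The p orbitals form a continuous loop: each doubly-bonded ring atom is sp² with one p-orbital electron; each sp² =N– keeps its lone pair in-plane and puts one electron into the π system; the carbocation has an empty p orbital. The ring is fully conjugated.
Counting π electrons: 1 × 2 = 2 from the double-bond unit + 0 from the CH(+) atom = 2.
Since 2 = 4·0 + 2, the ring meets the 4n+2 criterion.

Aromatic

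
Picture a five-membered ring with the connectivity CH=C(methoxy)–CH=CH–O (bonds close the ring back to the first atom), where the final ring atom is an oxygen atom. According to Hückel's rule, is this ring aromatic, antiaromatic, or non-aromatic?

Aromatic

Check conjugation: the double-bond atoms are sp², each contributing one p electron; the oxygen donates one lone pair from its p orbital — every position has a p orbital, so the cyclic π system is continuous.
Tallying contributions gives 2 × 2 = 4 from the double-bond units + 2 from the O atom = 6.
With 6 π electrons (n = 1), the Hückel 4n+2 condition holds.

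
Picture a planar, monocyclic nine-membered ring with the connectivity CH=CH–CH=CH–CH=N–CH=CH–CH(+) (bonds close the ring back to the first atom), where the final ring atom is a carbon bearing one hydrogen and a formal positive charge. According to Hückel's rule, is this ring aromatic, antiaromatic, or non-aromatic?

The p orbitals form a continuous loop: every atom in a ring double bond is sp² and brings one electron to the p orbital; each =N– nitrogen is pyridine-type (lone pair in the sp² plane, one electron in the p orbital); the carbocation has an empty p orbital. The ring is fully conjugated.
π-electron count: 4 × 2 = 8 from the double-bond units + 0 from the CH(+) atom = 8.
With 8 = 4·2 π electrons, Hückel's rule classifies the planar ring as antiaromatic.

Antiaromatic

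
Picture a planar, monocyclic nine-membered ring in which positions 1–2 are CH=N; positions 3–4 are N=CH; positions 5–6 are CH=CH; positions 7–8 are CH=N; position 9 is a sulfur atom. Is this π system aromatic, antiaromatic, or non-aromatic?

Check conjugation: each doubly-bonded ring atom is sp² with one p-orbital electron; each =N– nitrogen is pyridine-type (lone pair in the sp² plane, one electron in the p orbital); the sulfur donates one lone pair from its p orbital — every position has a p orbital, so the cyclic π system is continuous.
Adding the contributions, 4 × 2 = 8 from the double-bond units + 2 from the S atom = 10.
Since 10 = 4·2 + 2, the ring meets the 4n+2 criterion.

Aromatic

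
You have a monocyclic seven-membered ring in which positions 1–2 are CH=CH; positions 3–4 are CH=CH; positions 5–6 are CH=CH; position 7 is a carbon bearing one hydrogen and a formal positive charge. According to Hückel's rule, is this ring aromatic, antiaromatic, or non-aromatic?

Every ring atom contributes a p orbital perpendicular to the ring (each doubly-bonded ring atom is sp² with one p-orbital electron; the carbocation has an empty p orbital), so the π system is cyclic and fully conjugated.
Counting π electrons: 3 × 2 = 6 from the double-bond units + 0 from the CH(+) atom = 6.
With 6 π electrons (n = 1), the Hückel 4n+2 condition holds.
(The species described is the tropylium cation.)

Aromatic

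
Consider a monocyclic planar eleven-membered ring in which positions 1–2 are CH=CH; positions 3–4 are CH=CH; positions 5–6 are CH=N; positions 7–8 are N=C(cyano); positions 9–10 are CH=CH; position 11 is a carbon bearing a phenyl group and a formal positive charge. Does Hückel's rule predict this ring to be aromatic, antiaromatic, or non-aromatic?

All ring atoms are sp² and supply a p orbital to the ring (every atom in a ring double bond is sp² and brings one electron to the p orbital; the doubly-bonded nitrogens are pyridine-type — their lone pairs lie in the ring plane, leaving one electron in the p orbital; the carbocation has an empty p orbital); the conjugation is uninterrupted.
π-electron count: 5 × 2 = 10 from the double-bond units + 0 from the C(phenyl)(+) atom = 10.
With 10 π electrons (n = 2), the Hückel 4n+2 condition holds.

Aromatic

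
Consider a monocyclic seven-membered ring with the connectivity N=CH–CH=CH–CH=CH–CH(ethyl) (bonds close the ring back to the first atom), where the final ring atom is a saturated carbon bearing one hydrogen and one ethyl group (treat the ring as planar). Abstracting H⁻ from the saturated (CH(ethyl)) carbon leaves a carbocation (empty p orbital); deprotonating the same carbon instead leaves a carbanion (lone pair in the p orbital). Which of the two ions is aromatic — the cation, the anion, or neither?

In either ion the ring is fully conjugated: every atom, including the new sp² carbon, supplies a p orbital.
Cation: 3 × 2 + 0 = 6 π electrons → 4(1)+2, aromatic.
Anion: 3 × 2 + 2 = 8 π electrons → 4(2), antiaromatic.

The cation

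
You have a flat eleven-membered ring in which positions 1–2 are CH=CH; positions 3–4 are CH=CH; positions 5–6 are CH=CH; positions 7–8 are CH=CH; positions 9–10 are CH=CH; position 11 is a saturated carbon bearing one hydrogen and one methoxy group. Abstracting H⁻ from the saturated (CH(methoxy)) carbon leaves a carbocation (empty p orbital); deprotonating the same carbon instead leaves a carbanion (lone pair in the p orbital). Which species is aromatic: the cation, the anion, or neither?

The cation

Both ions have a continuous loop of p orbitals — each ring atom is sp².
Cation: 5 × 2 + 0 = 10 π electrons → 4(2)+2, aromatic.
Anion: 5 × 2 + 2 = 12 π electrons → 4(3), antiaromatic.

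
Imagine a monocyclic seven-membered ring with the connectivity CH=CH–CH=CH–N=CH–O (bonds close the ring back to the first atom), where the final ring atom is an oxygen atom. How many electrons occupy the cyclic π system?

All ring atoms are sp² and supply a p orbital to the ring (the double-bond atoms are sp², each contributing one p electron; the doubly-bonded nitrogens are pyridine-type — their lone pairs lie in the ring plane, leaving one electron in the p orbital; the oxygen donates one lone pair from its p orbital); the conjugation is uninterrupted.
Counting π electrons: 3 × 2 = 6 from the double-bond units + 2 from the O atom = 8.

8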